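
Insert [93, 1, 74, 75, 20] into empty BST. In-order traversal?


Insert 93: root
Insert 1: L from 93
Insert 74: L from 93 -> R from 1
Insert 75: L from 93 -> R from 1 -> R from 74
Insert 20: L from 93 -> R from 1 -> L from 74

In-order: [1, 20, 74, 75, 93]


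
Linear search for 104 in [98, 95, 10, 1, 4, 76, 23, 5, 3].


i=0: 98!=104
i=1: 95!=104
i=2: 10!=104
i=3: 1!=104
i=4: 4!=104
i=5: 76!=104
i=6: 23!=104
i=7: 5!=104
i=8: 3!=104

Not found, 9 comps


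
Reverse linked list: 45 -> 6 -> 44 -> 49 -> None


Step 1: curr=45, set curr.next=prev(None) | reversed so far: 45
Step 2: curr=6, set curr.next=prev(45) | reversed so far: 6 -> 45
Step 3: curr=44, set curr.next=prev(6) | reversed so far: 44 -> 6 -> 45
Step 4: curr=49, set curr.next=prev(44) | reversed so far: 49 -> 44 -> 6 -> 45

49 -> 44 -> 6 -> 45 -> None


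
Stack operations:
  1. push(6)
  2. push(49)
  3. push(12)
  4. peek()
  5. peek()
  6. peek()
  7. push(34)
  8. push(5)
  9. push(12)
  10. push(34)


push(6) -> [6]
push(49) -> [6, 49]
push(12) -> [6, 49, 12]
peek()->12
peek()->12
peek()->12
push(34) -> [6, 49, 12, 34]
push(5) -> [6, 49, 12, 34, 5]
push(12) -> [6, 49, 12, 34, 5, 12]
push(34) -> [6, 49, 12, 34, 5, 12, 34]

Final stack: [6, 49, 12, 34, 5, 12, 34]


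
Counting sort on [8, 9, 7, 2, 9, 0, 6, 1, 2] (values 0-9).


Input: [8, 9, 7, 2, 9, 0, 6, 1, 2]
Counts: [1, 1, 2, 0, 0, 0, 1, 1, 1, 2]

Sorted: [0, 1, 2, 2, 6, 7, 8, 9, 9]


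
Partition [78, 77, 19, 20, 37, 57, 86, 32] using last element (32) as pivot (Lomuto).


Pivot: 32
  19 <= 32: swap -> [19, 77, 78, 20, 37, 57, 86, 32]
  20 <= 32: swap -> [19, 20, 78, 77, 37, 57, 86, 32]
Place pivot at 2: [19, 20, 32, 77, 37, 57, 86, 78]

Partitioned: [19, 20, 32, 77, 37, 57, 86, 78]


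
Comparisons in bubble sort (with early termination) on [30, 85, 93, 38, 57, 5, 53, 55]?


Algorithm: bubble sort (with early termination)
Input: [30, 85, 93, 38, 57, 5, 53, 55]
Sorted: [5, 30, 38, 53, 55, 57, 85, 93]

27


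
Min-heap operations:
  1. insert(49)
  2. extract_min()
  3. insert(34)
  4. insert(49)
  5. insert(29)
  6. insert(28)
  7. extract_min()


insert(49) -> [49]
extract_min()->49, []
insert(34) -> [34]
insert(49) -> [34, 49]
insert(29) -> [29, 49, 34]
insert(28) -> [28, 29, 34, 49]
extract_min()->28, [29, 49, 34]

Final heap: [29, 49, 34]


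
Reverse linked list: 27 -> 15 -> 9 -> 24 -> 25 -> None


Step 1: curr=27, set curr.next=prev(None) | reversed so far: 27
Step 2: curr=15, set curr.next=prev(27) | reversed so far: 15 -> 27
Step 3: curr=9, set curr.next=prev(15) | reversed so far: 9 -> 15 -> 27
Step 4: curr=24, set curr.next=prev(9) | reversed so far: 24 -> 9 -> 15 -> 27
Step 5: curr=25, set curr.next=prev(24) | reversed so far: 25 -> 24 -> 9 -> 15 -> 27

25 -> 24 -> 9 -> 15 -> 27 -> None


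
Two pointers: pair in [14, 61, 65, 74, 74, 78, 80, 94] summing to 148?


lo=0(14)+hi=7(94)=108
lo=1(61)+hi=7(94)=155
lo=1(61)+hi=6(80)=141
lo=2(65)+hi=6(80)=145
lo=3(74)+hi=6(80)=154
lo=3(74)+hi=5(78)=152
lo=3(74)+hi=4(74)=148

Yes: 74+74=148


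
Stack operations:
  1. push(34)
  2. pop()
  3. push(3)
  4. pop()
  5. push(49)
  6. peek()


push(34) -> [34]
pop()->34, []
push(3) -> [3]
pop()->3, []
push(49) -> [49]
peek()->49

Final stack: [49]


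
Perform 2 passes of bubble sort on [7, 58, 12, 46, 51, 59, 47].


Initial: [7, 58, 12, 46, 51, 59, 47]
Pass 1: [7, 12, 46, 51, 58, 47, 59] (4 swaps)
Pass 2: [7, 12, 46, 51, 47, 58, 59] (1 swaps)

After 2 passes: [7, 12, 46, 51, 47, 58, 59]


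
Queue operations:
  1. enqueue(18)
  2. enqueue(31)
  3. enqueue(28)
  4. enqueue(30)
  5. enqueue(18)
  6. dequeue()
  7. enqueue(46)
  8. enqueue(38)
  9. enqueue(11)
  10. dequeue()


enqueue(18) -> [18]
enqueue(31) -> [18, 31]
enqueue(28) -> [18, 31, 28]
enqueue(30) -> [18, 31, 28, 30]
enqueue(18) -> [18, 31, 28, 30, 18]
dequeue()->18, [31, 28, 30, 18]
enqueue(46) -> [31, 28, 30, 18, 46]
enqueue(38) -> [31, 28, 30, 18, 46, 38]
enqueue(11) -> [31, 28, 30, 18, 46, 38, 11]
dequeue()->31, [28, 30, 18, 46, 38, 11]

Final queue: [28, 30, 18, 46, 38, 11]


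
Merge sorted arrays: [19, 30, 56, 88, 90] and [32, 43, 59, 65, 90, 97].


Take 19 from A
Take 30 from A
Take 32 from B
Take 43 from B
Take 56 from A
Take 59 from B
Take 65 from B
Take 88 from A
Take 90 from A

Merged: [19, 30, 32, 43, 56, 59, 65, 88, 90, 90, 97]


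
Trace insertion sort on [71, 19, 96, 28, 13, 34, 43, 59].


Initial: [71, 19, 96, 28, 13, 34, 43, 59]
Insert 19: [19, 71, 96, 28, 13, 34, 43, 59]
Insert 96: [19, 71, 96, 28, 13, 34, 43, 59]
Insert 28: [19, 28, 71, 96, 13, 34, 43, 59]
Insert 13: [13, 19, 28, 71, 96, 34, 43, 59]
Insert 34: [13, 19, 28, 34, 71, 96, 43, 59]
Insert 43: [13, 19, 28, 34, 43, 71, 96, 59]
Insert 59: [13, 19, 28, 34, 43, 59, 71, 96]

Sorted: [13, 19, 28, 34, 43, 59, 71, 96]


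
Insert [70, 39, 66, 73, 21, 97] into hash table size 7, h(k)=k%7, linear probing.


Insert 70: h=0 -> slot 0
Insert 39: h=4 -> slot 4
Insert 66: h=3 -> slot 3
Insert 73: h=3, 2 probes -> slot 5
Insert 21: h=0, 1 probes -> slot 1
Insert 97: h=6 -> slot 6

Table: [70, 21, None, 66, 39, 73, 97]


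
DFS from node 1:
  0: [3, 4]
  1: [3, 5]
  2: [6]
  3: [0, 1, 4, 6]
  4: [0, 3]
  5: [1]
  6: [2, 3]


Visit 1, push [5, 3]
Visit 3, push [6, 4, 0]
Visit 0, push [4]
Visit 4, push []
Visit 6, push [2]
Visit 2, push []
Visit 5, push []

DFS order: [1, 3, 0, 4, 6, 2, 5]


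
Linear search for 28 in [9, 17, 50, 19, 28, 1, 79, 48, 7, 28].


i=0: 9!=28
i=1: 17!=28
i=2: 50!=28
i=3: 19!=28
i=4: 28==28 found!

Found at 4, 5 comps


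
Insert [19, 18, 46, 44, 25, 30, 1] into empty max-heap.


Insert 19: [19]
Insert 18: [19, 18]
Insert 46: [46, 18, 19]
Insert 44: [46, 44, 19, 18]
Insert 25: [46, 44, 19, 18, 25]
Insert 30: [46, 44, 30, 18, 25, 19]
Insert 1: [46, 44, 30, 18, 25, 19, 1]

Final heap: [46, 44, 30, 18, 25, 19, 1]


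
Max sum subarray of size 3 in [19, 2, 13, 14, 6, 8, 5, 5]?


[0:3]: 34
[1:4]: 29
[2:5]: 33
[3:6]: 28
[4:7]: 19
[5:8]: 18

Max: 34 at [0:3]


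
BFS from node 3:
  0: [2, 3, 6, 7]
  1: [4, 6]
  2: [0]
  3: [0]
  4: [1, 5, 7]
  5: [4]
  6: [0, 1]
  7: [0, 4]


Visit 3, enqueue [0]
Visit 0, enqueue [2, 6, 7]
Visit 2, enqueue []
Visit 6, enqueue [1]
Visit 7, enqueue [4]
Visit 1, enqueue []
Visit 4, enqueue [5]
Visit 5, enqueue []

BFS order: [3, 0, 2, 6, 7, 1, 4, 5]


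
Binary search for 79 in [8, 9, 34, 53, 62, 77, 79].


Step 1: lo=0, hi=6, mid=3, val=53
Step 2: lo=4, hi=6, mid=5, val=77
Step 3: lo=6, hi=6, mid=6, val=79

Found at index 6


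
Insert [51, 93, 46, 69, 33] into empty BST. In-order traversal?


Insert 51: root
Insert 93: R from 51
Insert 46: L from 51
Insert 69: R from 51 -> L from 93
Insert 33: L from 51 -> L from 46

In-order: [33, 46, 51, 69, 93]


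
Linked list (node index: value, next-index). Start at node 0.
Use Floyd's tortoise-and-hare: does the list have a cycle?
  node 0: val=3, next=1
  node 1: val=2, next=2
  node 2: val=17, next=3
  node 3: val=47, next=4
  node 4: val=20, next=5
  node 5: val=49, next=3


Floyd's tortoise (slow, +1) and hare (fast, +2):
  init: slow=0, fast=0
  step 1: slow=1, fast=2
  step 2: slow=2, fast=4
  step 3: slow=3, fast=3
  slow == fast at node 3: cycle detected

Cycle: yes


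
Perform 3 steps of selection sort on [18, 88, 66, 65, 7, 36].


Initial: [18, 88, 66, 65, 7, 36]
Step 1: min=7 at 4
  Swap: [7, 88, 66, 65, 18, 36]
Step 2: min=18 at 4
  Swap: [7, 18, 66, 65, 88, 36]
Step 3: min=36 at 5
  Swap: [7, 18, 36, 65, 88, 66]

After 3 steps: [7, 18, 36, 65, 88, 66]


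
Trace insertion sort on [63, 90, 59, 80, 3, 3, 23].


Initial: [63, 90, 59, 80, 3, 3, 23]
Insert 90: [63, 90, 59, 80, 3, 3, 23]
Insert 59: [59, 63, 90, 80, 3, 3, 23]
Insert 80: [59, 63, 80, 90, 3, 3, 23]
Insert 3: [3, 59, 63, 80, 90, 3, 23]
Insert 3: [3, 3, 59, 63, 80, 90, 23]
Insert 23: [3, 3, 23, 59, 63, 80, 90]

Sorted: [3, 3, 23, 59, 63, 80, 90]


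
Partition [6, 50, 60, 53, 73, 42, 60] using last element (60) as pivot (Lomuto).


Pivot: 60
  6 <= 60: advance i (no swap)
  50 <= 60: advance i (no swap)
  60 <= 60: advance i (no swap)
  53 <= 60: advance i (no swap)
  42 <= 60: swap -> [6, 50, 60, 53, 42, 73, 60]
Place pivot at 5: [6, 50, 60, 53, 42, 60, 73]

Partitioned: [6, 50, 60, 53, 42, 60, 73]


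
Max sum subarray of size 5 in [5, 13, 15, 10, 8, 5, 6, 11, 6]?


[0:5]: 51
[1:6]: 51
[2:7]: 44
[3:8]: 40
[4:9]: 36

Max: 51 at [0:5]


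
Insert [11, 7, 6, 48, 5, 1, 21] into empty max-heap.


Insert 11: [11]
Insert 7: [11, 7]
Insert 6: [11, 7, 6]
Insert 48: [48, 11, 6, 7]
Insert 5: [48, 11, 6, 7, 5]
Insert 1: [48, 11, 6, 7, 5, 1]
Insert 21: [48, 11, 21, 7, 5, 1, 6]

Final heap: [48, 11, 21, 7, 5, 1, 6]


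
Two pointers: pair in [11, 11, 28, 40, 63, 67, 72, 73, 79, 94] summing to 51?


lo=0(11)+hi=9(94)=105
lo=0(11)+hi=8(79)=90
lo=0(11)+hi=7(73)=84
lo=0(11)+hi=6(72)=83
lo=0(11)+hi=5(67)=78
lo=0(11)+hi=4(63)=74
lo=0(11)+hi=3(40)=51

Yes: 11+40=51


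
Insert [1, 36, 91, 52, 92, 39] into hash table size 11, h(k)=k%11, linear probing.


Insert 1: h=1 -> slot 1
Insert 36: h=3 -> slot 3
Insert 91: h=3, 1 probes -> slot 4
Insert 52: h=8 -> slot 8
Insert 92: h=4, 1 probes -> slot 5
Insert 39: h=6 -> slot 6

Table: [None, 1, None, 36, 91, 92, 39, None, 52, None, None]


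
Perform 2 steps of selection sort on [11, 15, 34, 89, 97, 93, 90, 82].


Initial: [11, 15, 34, 89, 97, 93, 90, 82]
Step 1: min=11 at 0
  Swap: [11, 15, 34, 89, 97, 93, 90, 82]
Step 2: min=15 at 1
  Swap: [11, 15, 34, 89, 97, 93, 90, 82]

After 2 steps: [11, 15, 34, 89, 97, 93, 90, 82]


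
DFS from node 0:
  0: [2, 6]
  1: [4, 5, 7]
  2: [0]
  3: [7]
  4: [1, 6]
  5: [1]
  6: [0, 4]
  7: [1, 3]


Visit 0, push [6, 2]
Visit 2, push []
Visit 6, push [4]
Visit 4, push [1]
Visit 1, push [7, 5]
Visit 5, push []
Visit 7, push [3]
Visit 3, push []

DFS order: [0, 2, 6, 4, 1, 5, 7, 3]


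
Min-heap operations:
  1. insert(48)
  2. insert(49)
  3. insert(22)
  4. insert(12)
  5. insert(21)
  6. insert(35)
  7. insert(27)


insert(48) -> [48]
insert(49) -> [48, 49]
insert(22) -> [22, 49, 48]
insert(12) -> [12, 22, 48, 49]
insert(21) -> [12, 21, 48, 49, 22]
insert(35) -> [12, 21, 35, 49, 22, 48]
insert(27) -> [12, 21, 27, 49, 22, 48, 35]

Final heap: [12, 21, 27, 49, 22, 48, 35]


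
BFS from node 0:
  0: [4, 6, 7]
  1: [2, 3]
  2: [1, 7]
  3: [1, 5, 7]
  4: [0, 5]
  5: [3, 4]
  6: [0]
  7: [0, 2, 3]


Visit 0, enqueue [4, 6, 7]
Visit 4, enqueue [5]
Visit 6, enqueue []
Visit 7, enqueue [2, 3]
Visit 5, enqueue []
Visit 2, enqueue [1]
Visit 3, enqueue []
Visit 1, enqueue []

BFS order: [0, 4, 6, 7, 5, 2, 3, 1]


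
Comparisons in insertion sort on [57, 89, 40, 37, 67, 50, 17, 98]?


Algorithm: insertion sort
Input: [57, 89, 40, 37, 67, 50, 17, 98]
Sorted: [17, 37, 40, 50, 57, 67, 89, 98]

19


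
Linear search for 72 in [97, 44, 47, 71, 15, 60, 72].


i=0: 97!=72
i=1: 44!=72
i=2: 47!=72
i=3: 71!=72
i=4: 15!=72
i=5: 60!=72
i=6: 72==72 found!

Found at 6, 7 comps


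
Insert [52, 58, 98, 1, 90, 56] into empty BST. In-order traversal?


Insert 52: root
Insert 58: R from 52
Insert 98: R from 52 -> R from 58
Insert 1: L from 52
Insert 90: R from 52 -> R from 58 -> L from 98
Insert 56: R from 52 -> L from 58

In-order: [1, 52, 56, 58, 90, 98]


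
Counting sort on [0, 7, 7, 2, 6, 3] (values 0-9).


Input: [0, 7, 7, 2, 6, 3]
Counts: [1, 0, 1, 1, 0, 0, 1, 2, 0, 0]

Sorted: [0, 2, 3, 6, 7, 7]


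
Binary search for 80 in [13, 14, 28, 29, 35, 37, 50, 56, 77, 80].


Step 1: lo=0, hi=9, mid=4, val=35
Step 2: lo=5, hi=9, mid=7, val=56
Step 3: lo=8, hi=9, mid=8, val=77
Step 4: lo=9, hi=9, mid=9, val=80

Found at index 9


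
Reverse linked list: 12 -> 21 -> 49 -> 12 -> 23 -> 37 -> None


Step 1: curr=12, set curr.next=prev(None) | reversed so far: 12
Step 2: curr=21, set curr.next=prev(12) | reversed so far: 21 -> 12
Step 3: curr=49, set curr.next=prev(21) | reversed so far: 49 -> 21 -> 12
Step 4: curr=12, set curr.next=prev(49) | reversed so far: 12 -> 49 -> 21 -> 12
Step 5: curr=23, set curr.next=prev(12) | reversed so far: 23 -> 12 -> 49 -> 21 -> 12
Step 6: curr=37, set curr.next=prev(23) | reversed so far: 37 -> 23 -> 12 -> 49 -> 21 -> 12

37 -> 23 -> 12 -> 49 -> 21 -> 12 -> None


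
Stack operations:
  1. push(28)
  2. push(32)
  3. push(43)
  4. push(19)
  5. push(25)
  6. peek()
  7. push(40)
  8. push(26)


push(28) -> [28]
push(32) -> [28, 32]
push(43) -> [28, 32, 43]
push(19) -> [28, 32, 43, 19]
push(25) -> [28, 32, 43, 19, 25]
peek()->25
push(40) -> [28, 32, 43, 19, 25, 40]
push(26) -> [28, 32, 43, 19, 25, 40, 26]

Final stack: [28, 32, 43, 19, 25, 40, 26]


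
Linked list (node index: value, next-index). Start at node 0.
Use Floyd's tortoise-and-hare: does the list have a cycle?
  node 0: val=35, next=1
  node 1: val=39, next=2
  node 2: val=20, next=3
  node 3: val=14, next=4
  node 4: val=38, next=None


Floyd's tortoise (slow, +1) and hare (fast, +2):
  init: slow=0, fast=0
  step 1: slow=1, fast=2
  step 2: slow=2, fast=4
  step 3: fast -> None, no cycle

Cycle: no


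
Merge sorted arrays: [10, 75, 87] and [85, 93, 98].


Take 10 from A
Take 75 from A
Take 85 from B
Take 87 from A

Merged: [10, 75, 85, 87, 93, 98]


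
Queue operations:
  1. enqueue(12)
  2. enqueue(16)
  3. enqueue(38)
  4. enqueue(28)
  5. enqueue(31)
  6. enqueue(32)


enqueue(12) -> [12]
enqueue(16) -> [12, 16]
enqueue(38) -> [12, 16, 38]
enqueue(28) -> [12, 16, 38, 28]
enqueue(31) -> [12, 16, 38, 28, 31]
enqueue(32) -> [12, 16, 38, 28, 31, 32]

Final queue: [12, 16, 38, 28, 31, 32]


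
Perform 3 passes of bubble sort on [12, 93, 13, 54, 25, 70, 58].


Initial: [12, 93, 13, 54, 25, 70, 58]
Pass 1: [12, 13, 54, 25, 70, 58, 93] (5 swaps)
Pass 2: [12, 13, 25, 54, 58, 70, 93] (2 swaps)
Pass 3: [12, 13, 25, 54, 58, 70, 93] (0 swaps)

After 3 passes: [12, 13, 25, 54, 58, 70, 93]


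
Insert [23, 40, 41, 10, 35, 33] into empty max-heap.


Insert 23: [23]
Insert 40: [40, 23]
Insert 41: [41, 23, 40]
Insert 10: [41, 23, 40, 10]
Insert 35: [41, 35, 40, 10, 23]
Insert 33: [41, 35, 40, 10, 23, 33]

Final heap: [41, 35, 40, 10, 23, 33]


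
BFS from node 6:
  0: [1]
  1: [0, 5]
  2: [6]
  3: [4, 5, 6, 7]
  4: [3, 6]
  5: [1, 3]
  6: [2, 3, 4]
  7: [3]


Visit 6, enqueue [2, 3, 4]
Visit 2, enqueue []
Visit 3, enqueue [5, 7]
Visit 4, enqueue []
Visit 5, enqueue [1]
Visit 7, enqueue []
Visit 1, enqueue [0]
Visit 0, enqueue []

BFS order: [6, 2, 3, 4, 5, 7, 1, 0]


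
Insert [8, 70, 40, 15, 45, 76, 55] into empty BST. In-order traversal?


Insert 8: root
Insert 70: R from 8
Insert 40: R from 8 -> L from 70
Insert 15: R from 8 -> L from 70 -> L from 40
Insert 45: R from 8 -> L from 70 -> R from 40
Insert 76: R from 8 -> R from 70
Insert 55: R from 8 -> L from 70 -> R from 40 -> R from 45

In-order: [8, 15, 40, 45, 55, 70, 76]


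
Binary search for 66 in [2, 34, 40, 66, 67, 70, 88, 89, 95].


Step 1: lo=0, hi=8, mid=4, val=67
Step 2: lo=0, hi=3, mid=1, val=34
Step 3: lo=2, hi=3, mid=2, val=40
Step 4: lo=3, hi=3, mid=3, val=66

Found at index 3


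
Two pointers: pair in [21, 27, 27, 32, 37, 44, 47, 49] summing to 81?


lo=0(21)+hi=7(49)=70
lo=1(27)+hi=7(49)=76
lo=2(27)+hi=7(49)=76
lo=3(32)+hi=7(49)=81

Yes: 32+49=81


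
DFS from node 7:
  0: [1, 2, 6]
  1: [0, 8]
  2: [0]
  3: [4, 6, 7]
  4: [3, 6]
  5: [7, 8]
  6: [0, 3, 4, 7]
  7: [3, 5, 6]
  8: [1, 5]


Visit 7, push [6, 5, 3]
Visit 3, push [6, 4]
Visit 4, push [6]
Visit 6, push [0]
Visit 0, push [2, 1]
Visit 1, push [8]
Visit 8, push [5]
Visit 5, push []
Visit 2, push []

DFS order: [7, 3, 4, 6, 0, 1, 8, 5, 2]


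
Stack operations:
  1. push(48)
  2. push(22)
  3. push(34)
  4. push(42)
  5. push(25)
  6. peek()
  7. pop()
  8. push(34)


push(48) -> [48]
push(22) -> [48, 22]
push(34) -> [48, 22, 34]
push(42) -> [48, 22, 34, 42]
push(25) -> [48, 22, 34, 42, 25]
peek()->25
pop()->25, [48, 22, 34, 42]
push(34) -> [48, 22, 34, 42, 34]

Final stack: [48, 22, 34, 42, 34]


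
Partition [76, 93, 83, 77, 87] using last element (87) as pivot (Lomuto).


Pivot: 87
  76 <= 87: advance i (no swap)
  83 <= 87: swap -> [76, 83, 93, 77, 87]
  77 <= 87: swap -> [76, 83, 77, 93, 87]
Place pivot at 3: [76, 83, 77, 87, 93]

Partitioned: [76, 83, 77, 87, 93]


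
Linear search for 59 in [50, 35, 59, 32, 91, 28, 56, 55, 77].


i=0: 50!=59
i=1: 35!=59
i=2: 59==59 found!

Found at 2, 3 comps


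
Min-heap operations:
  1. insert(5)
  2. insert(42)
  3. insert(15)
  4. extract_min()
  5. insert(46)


insert(5) -> [5]
insert(42) -> [5, 42]
insert(15) -> [5, 42, 15]
extract_min()->5, [15, 42]
insert(46) -> [15, 42, 46]

Final heap: [15, 42, 46]


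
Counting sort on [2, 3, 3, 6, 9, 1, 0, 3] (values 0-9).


Input: [2, 3, 3, 6, 9, 1, 0, 3]
Counts: [1, 1, 1, 3, 0, 0, 1, 0, 0, 1]

Sorted: [0, 1, 2, 3, 3, 3, 6, 9]


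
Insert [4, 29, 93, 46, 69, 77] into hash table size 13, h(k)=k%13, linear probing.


Insert 4: h=4 -> slot 4
Insert 29: h=3 -> slot 3
Insert 93: h=2 -> slot 2
Insert 46: h=7 -> slot 7
Insert 69: h=4, 1 probes -> slot 5
Insert 77: h=12 -> slot 12

Table: [None, None, 93, 29, 4, 69, None, 46, None, None, None, None, 77]


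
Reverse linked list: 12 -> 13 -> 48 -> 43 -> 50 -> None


Step 1: curr=12, set curr.next=prev(None) | reversed so far: 12
Step 2: curr=13, set curr.next=prev(12) | reversed so far: 13 -> 12
Step 3: curr=48, set curr.next=prev(13) | reversed so far: 48 -> 13 -> 12
Step 4: curr=43, set curr.next=prev(48) | reversed so far: 43 -> 48 -> 13 -> 12
Step 5: curr=50, set curr.next=prev(43) | reversed so far: 50 -> 43 -> 48 -> 13 -> 12

50 -> 43 -> 48 -> 13 -> 12 -> None


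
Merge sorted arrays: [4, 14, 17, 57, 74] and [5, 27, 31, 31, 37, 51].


Take 4 from A
Take 5 from B
Take 14 from A
Take 17 from A
Take 27 from B
Take 31 from B
Take 31 from B
Take 37 from B
Take 51 from B

Merged: [4, 5, 14, 17, 27, 31, 31, 37, 51, 57, 74]


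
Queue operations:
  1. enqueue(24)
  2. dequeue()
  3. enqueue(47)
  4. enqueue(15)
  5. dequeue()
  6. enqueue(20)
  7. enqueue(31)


enqueue(24) -> [24]
dequeue()->24, []
enqueue(47) -> [47]
enqueue(15) -> [47, 15]
dequeue()->47, [15]
enqueue(20) -> [15, 20]
enqueue(31) -> [15, 20, 31]

Final queue: [15, 20, 31]


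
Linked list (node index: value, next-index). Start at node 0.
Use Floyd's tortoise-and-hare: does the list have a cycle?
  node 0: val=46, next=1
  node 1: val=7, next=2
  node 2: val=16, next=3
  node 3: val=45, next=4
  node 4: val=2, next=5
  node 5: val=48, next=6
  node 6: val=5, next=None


Floyd's tortoise (slow, +1) and hare (fast, +2):
  init: slow=0, fast=0
  step 1: slow=1, fast=2
  step 2: slow=2, fast=4
  step 3: slow=3, fast=6
  step 4: fast -> None, no cycle

Cycle: no


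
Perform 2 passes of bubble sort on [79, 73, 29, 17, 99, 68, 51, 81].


Initial: [79, 73, 29, 17, 99, 68, 51, 81]
Pass 1: [73, 29, 17, 79, 68, 51, 81, 99] (6 swaps)
Pass 2: [29, 17, 73, 68, 51, 79, 81, 99] (4 swaps)

After 2 passes: [29, 17, 73, 68, 51, 79, 81, 99]


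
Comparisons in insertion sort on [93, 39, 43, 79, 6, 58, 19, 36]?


Algorithm: insertion sort
Input: [93, 39, 43, 79, 6, 58, 19, 36]
Sorted: [6, 19, 36, 39, 43, 58, 79, 93]

24


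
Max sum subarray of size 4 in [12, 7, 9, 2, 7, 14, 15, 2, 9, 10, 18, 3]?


[0:4]: 30
[1:5]: 25
[2:6]: 32
[3:7]: 38
[4:8]: 38
[5:9]: 40
[6:10]: 36
[7:11]: 39
[8:12]: 40

Max: 40 at [5:9]


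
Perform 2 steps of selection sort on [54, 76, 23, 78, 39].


Initial: [54, 76, 23, 78, 39]
Step 1: min=23 at 2
  Swap: [23, 76, 54, 78, 39]
Step 2: min=39 at 4
  Swap: [23, 39, 54, 78, 76]

After 2 steps: [23, 39, 54, 78, 76]


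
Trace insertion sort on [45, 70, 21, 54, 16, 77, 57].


Initial: [45, 70, 21, 54, 16, 77, 57]
Insert 70: [45, 70, 21, 54, 16, 77, 57]
Insert 21: [21, 45, 70, 54, 16, 77, 57]
Insert 54: [21, 45, 54, 70, 16, 77, 57]
Insert 16: [16, 21, 45, 54, 70, 77, 57]
Insert 77: [16, 21, 45, 54, 70, 77, 57]
Insert 57: [16, 21, 45, 54, 57, 70, 77]

Sorted: [16, 21, 45, 54, 57, 70, 77]


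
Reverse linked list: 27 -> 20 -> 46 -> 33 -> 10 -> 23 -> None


Step 1: curr=27, set curr.next=prev(None) | reversed so far: 27
Step 2: curr=20, set curr.next=prev(27) | reversed so far: 20 -> 27
Step 3: curr=46, set curr.next=prev(20) | reversed so far: 46 -> 20 -> 27
Step 4: curr=33, set curr.next=prev(46) | reversed so far: 33 -> 46 -> 20 -> 27
Step 5: curr=10, set curr.next=prev(33) | reversed so far: 10 -> 33 -> 46 -> 20 -> 27
Step 6: curr=23, set curr.next=prev(10) | reversed so far: 23 -> 10 -> 33 -> 46 -> 20 -> 27

23 -> 10 -> 33 -> 46 -> 20 -> 27 -> None


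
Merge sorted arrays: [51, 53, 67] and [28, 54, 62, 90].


Take 28 from B
Take 51 from A
Take 53 from A
Take 54 from B
Take 62 from B
Take 67 from A

Merged: [28, 51, 53, 54, 62, 67, 90]


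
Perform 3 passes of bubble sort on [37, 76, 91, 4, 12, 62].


Initial: [37, 76, 91, 4, 12, 62]
Pass 1: [37, 76, 4, 12, 62, 91] (3 swaps)
Pass 2: [37, 4, 12, 62, 76, 91] (3 swaps)
Pass 3: [4, 12, 37, 62, 76, 91] (2 swaps)

After 3 passes: [4, 12, 37, 62, 76, 91]


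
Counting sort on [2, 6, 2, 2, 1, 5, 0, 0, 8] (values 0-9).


Input: [2, 6, 2, 2, 1, 5, 0, 0, 8]
Counts: [2, 1, 3, 0, 0, 1, 1, 0, 1, 0]

Sorted: [0, 0, 1, 2, 2, 2, 5, 6, 8]


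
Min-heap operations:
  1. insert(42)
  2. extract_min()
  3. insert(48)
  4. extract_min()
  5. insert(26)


insert(42) -> [42]
extract_min()->42, []
insert(48) -> [48]
extract_min()->48, []
insert(26) -> [26]

Final heap: [26]


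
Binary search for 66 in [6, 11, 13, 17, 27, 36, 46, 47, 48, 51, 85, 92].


Step 1: lo=0, hi=11, mid=5, val=36
Step 2: lo=6, hi=11, mid=8, val=48
Step 3: lo=9, hi=11, mid=10, val=85
Step 4: lo=9, hi=9, mid=9, val=51

Not found


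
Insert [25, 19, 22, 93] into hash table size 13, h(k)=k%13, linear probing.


Insert 25: h=12 -> slot 12
Insert 19: h=6 -> slot 6
Insert 22: h=9 -> slot 9
Insert 93: h=2 -> slot 2

Table: [None, None, 93, None, None, None, 19, None, None, 22, None, None, 25]


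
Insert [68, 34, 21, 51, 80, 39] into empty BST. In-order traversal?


Insert 68: root
Insert 34: L from 68
Insert 21: L from 68 -> L from 34
Insert 51: L from 68 -> R from 34
Insert 80: R from 68
Insert 39: L from 68 -> R from 34 -> L from 51

In-order: [21, 34, 39, 51, 68, 80]


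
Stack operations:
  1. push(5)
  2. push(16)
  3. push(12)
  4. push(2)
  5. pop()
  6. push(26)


push(5) -> [5]
push(16) -> [5, 16]
push(12) -> [5, 16, 12]
push(2) -> [5, 16, 12, 2]
pop()->2, [5, 16, 12]
push(26) -> [5, 16, 12, 26]

Final stack: [5, 16, 12, 26]


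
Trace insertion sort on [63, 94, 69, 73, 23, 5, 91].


Initial: [63, 94, 69, 73, 23, 5, 91]
Insert 94: [63, 94, 69, 73, 23, 5, 91]
Insert 69: [63, 69, 94, 73, 23, 5, 91]
Insert 73: [63, 69, 73, 94, 23, 5, 91]
Insert 23: [23, 63, 69, 73, 94, 5, 91]
Insert 5: [5, 23, 63, 69, 73, 94, 91]
Insert 91: [5, 23, 63, 69, 73, 91, 94]

Sorted: [5, 23, 63, 69, 73, 91, 94]


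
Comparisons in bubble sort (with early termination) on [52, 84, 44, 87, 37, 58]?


Algorithm: bubble sort (with early termination)
Input: [52, 84, 44, 87, 37, 58]
Sorted: [37, 44, 52, 58, 84, 87]

15


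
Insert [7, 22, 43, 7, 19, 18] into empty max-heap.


Insert 7: [7]
Insert 22: [22, 7]
Insert 43: [43, 7, 22]
Insert 7: [43, 7, 22, 7]
Insert 19: [43, 19, 22, 7, 7]
Insert 18: [43, 19, 22, 7, 7, 18]

Final heap: [43, 19, 22, 7, 7, 18]


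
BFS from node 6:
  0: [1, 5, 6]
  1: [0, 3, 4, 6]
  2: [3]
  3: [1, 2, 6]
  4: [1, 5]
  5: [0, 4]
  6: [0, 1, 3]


Visit 6, enqueue [0, 1, 3]
Visit 0, enqueue [5]
Visit 1, enqueue [4]
Visit 3, enqueue [2]
Visit 5, enqueue []
Visit 4, enqueue []
Visit 2, enqueue []

BFS order: [6, 0, 1, 3, 5, 4, 2]


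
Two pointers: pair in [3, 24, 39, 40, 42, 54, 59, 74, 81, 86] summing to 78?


lo=0(3)+hi=9(86)=89
lo=0(3)+hi=8(81)=84
lo=0(3)+hi=7(74)=77
lo=1(24)+hi=7(74)=98
lo=1(24)+hi=6(59)=83
lo=1(24)+hi=5(54)=78

Yes: 24+54=78


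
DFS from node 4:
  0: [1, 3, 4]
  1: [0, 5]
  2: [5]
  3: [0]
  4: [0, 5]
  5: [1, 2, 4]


Visit 4, push [5, 0]
Visit 0, push [3, 1]
Visit 1, push [5]
Visit 5, push [2]
Visit 2, push []
Visit 3, push []

DFS order: [4, 0, 1, 5, 2, 3]


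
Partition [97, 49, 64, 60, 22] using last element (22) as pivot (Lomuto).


Pivot: 22
Place pivot at 0: [22, 49, 64, 60, 97]

Partitioned: [22, 49, 64, 60, 97]


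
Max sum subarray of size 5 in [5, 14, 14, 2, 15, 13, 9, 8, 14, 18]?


[0:5]: 50
[1:6]: 58
[2:7]: 53
[3:8]: 47
[4:9]: 59
[5:10]: 62

Max: 62 at [5:10]


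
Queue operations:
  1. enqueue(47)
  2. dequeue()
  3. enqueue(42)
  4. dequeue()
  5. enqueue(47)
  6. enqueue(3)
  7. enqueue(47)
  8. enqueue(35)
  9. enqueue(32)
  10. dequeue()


enqueue(47) -> [47]
dequeue()->47, []
enqueue(42) -> [42]
dequeue()->42, []
enqueue(47) -> [47]
enqueue(3) -> [47, 3]
enqueue(47) -> [47, 3, 47]
enqueue(35) -> [47, 3, 47, 35]
enqueue(32) -> [47, 3, 47, 35, 32]
dequeue()->47, [3, 47, 35, 32]

Final queue: [3, 47, 35, 32]


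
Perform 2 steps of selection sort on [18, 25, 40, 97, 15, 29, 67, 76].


Initial: [18, 25, 40, 97, 15, 29, 67, 76]
Step 1: min=15 at 4
  Swap: [15, 25, 40, 97, 18, 29, 67, 76]
Step 2: min=18 at 4
  Swap: [15, 18, 40, 97, 25, 29, 67, 76]

After 2 steps: [15, 18, 40, 97, 25, 29, 67, 76]


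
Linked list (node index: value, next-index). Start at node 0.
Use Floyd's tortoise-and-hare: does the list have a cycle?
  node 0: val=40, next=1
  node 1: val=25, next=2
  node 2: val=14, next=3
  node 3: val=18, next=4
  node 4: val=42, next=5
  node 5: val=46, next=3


Floyd's tortoise (slow, +1) and hare (fast, +2):
  init: slow=0, fast=0
  step 1: slow=1, fast=2
  step 2: slow=2, fast=4
  step 3: slow=3, fast=3
  slow == fast at node 3: cycle detected

Cycle: yes


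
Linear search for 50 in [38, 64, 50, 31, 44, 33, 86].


i=0: 38!=50
i=1: 64!=50
i=2: 50==50 found!

Found at 2, 3 comps


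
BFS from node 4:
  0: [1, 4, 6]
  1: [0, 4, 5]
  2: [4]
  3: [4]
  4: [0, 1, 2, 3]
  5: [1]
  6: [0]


Visit 4, enqueue [0, 1, 2, 3]
Visit 0, enqueue [6]
Visit 1, enqueue [5]
Visit 2, enqueue []
Visit 3, enqueue []
Visit 6, enqueue []
Visit 5, enqueue []

BFS order: [4, 0, 1, 2, 3, 6, 5]


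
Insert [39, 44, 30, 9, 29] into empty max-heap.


Insert 39: [39]
Insert 44: [44, 39]
Insert 30: [44, 39, 30]
Insert 9: [44, 39, 30, 9]
Insert 29: [44, 39, 30, 9, 29]

Final heap: [44, 39, 30, 9, 29]


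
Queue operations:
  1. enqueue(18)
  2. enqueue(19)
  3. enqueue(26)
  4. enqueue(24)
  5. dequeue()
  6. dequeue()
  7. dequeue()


enqueue(18) -> [18]
enqueue(19) -> [18, 19]
enqueue(26) -> [18, 19, 26]
enqueue(24) -> [18, 19, 26, 24]
dequeue()->18, [19, 26, 24]
dequeue()->19, [26, 24]
dequeue()->26, [24]

Final queue: [24]


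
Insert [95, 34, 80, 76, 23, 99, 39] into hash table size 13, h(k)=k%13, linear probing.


Insert 95: h=4 -> slot 4
Insert 34: h=8 -> slot 8
Insert 80: h=2 -> slot 2
Insert 76: h=11 -> slot 11
Insert 23: h=10 -> slot 10
Insert 99: h=8, 1 probes -> slot 9
Insert 39: h=0 -> slot 0

Table: [39, None, 80, None, 95, None, None, None, 34, 99, 23, 76, None]


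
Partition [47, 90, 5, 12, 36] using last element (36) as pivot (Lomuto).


Pivot: 36
  5 <= 36: swap -> [5, 90, 47, 12, 36]
  12 <= 36: swap -> [5, 12, 47, 90, 36]
Place pivot at 2: [5, 12, 36, 90, 47]

Partitioned: [5, 12, 36, 90, 47]


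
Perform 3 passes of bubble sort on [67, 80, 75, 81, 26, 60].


Initial: [67, 80, 75, 81, 26, 60]
Pass 1: [67, 75, 80, 26, 60, 81] (3 swaps)
Pass 2: [67, 75, 26, 60, 80, 81] (2 swaps)
Pass 3: [67, 26, 60, 75, 80, 81] (2 swaps)

After 3 passes: [67, 26, 60, 75, 80, 81]


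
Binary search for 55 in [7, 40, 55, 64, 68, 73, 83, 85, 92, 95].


Step 1: lo=0, hi=9, mid=4, val=68
Step 2: lo=0, hi=3, mid=1, val=40
Step 3: lo=2, hi=3, mid=2, val=55

Found at index 2


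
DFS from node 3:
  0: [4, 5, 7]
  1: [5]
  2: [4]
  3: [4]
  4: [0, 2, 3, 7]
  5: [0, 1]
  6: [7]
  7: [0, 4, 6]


Visit 3, push [4]
Visit 4, push [7, 2, 0]
Visit 0, push [7, 5]
Visit 5, push [1]
Visit 1, push []
Visit 7, push [6]
Visit 6, push []
Visit 2, push []

DFS order: [3, 4, 0, 5, 1, 7, 6, 2]


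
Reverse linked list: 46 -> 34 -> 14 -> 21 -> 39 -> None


Step 1: curr=46, set curr.next=prev(None) | reversed so far: 46
Step 2: curr=34, set curr.next=prev(46) | reversed so far: 34 -> 46
Step 3: curr=14, set curr.next=prev(34) | reversed so far: 14 -> 34 -> 46
Step 4: curr=21, set curr.next=prev(14) | reversed so far: 21 -> 14 -> 34 -> 46
Step 5: curr=39, set curr.next=prev(21) | reversed so far: 39 -> 21 -> 14 -> 34 -> 46

39 -> 21 -> 14 -> 34 -> 46 -> None


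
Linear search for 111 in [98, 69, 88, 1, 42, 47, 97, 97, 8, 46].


i=0: 98!=111
i=1: 69!=111
i=2: 88!=111
i=3: 1!=111
i=4: 42!=111
i=5: 47!=111
i=6: 97!=111
i=7: 97!=111
i=8: 8!=111
i=9: 46!=111

Not found, 10 comps


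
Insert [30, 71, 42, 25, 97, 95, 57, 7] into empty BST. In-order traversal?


Insert 30: root
Insert 71: R from 30
Insert 42: R from 30 -> L from 71
Insert 25: L from 30
Insert 97: R from 30 -> R from 71
Insert 95: R from 30 -> R from 71 -> L from 97
Insert 57: R from 30 -> L from 71 -> R from 42
Insert 7: L from 30 -> L from 25

In-order: [7, 25, 30, 42, 57, 71, 95, 97]


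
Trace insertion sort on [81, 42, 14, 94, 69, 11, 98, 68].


Initial: [81, 42, 14, 94, 69, 11, 98, 68]
Insert 42: [42, 81, 14, 94, 69, 11, 98, 68]
Insert 14: [14, 42, 81, 94, 69, 11, 98, 68]
Insert 94: [14, 42, 81, 94, 69, 11, 98, 68]
Insert 69: [14, 42, 69, 81, 94, 11, 98, 68]
Insert 11: [11, 14, 42, 69, 81, 94, 98, 68]
Insert 98: [11, 14, 42, 69, 81, 94, 98, 68]
Insert 68: [11, 14, 42, 68, 69, 81, 94, 98]

Sorted: [11, 14, 42, 68, 69, 81, 94, 98]


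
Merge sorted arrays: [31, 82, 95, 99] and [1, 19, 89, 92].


Take 1 from B
Take 19 from B
Take 31 from A
Take 82 from A
Take 89 from B
Take 92 from B

Merged: [1, 19, 31, 82, 89, 92, 95, 99]


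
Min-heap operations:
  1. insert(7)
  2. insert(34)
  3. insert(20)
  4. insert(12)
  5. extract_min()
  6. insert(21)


insert(7) -> [7]
insert(34) -> [7, 34]
insert(20) -> [7, 34, 20]
insert(12) -> [7, 12, 20, 34]
extract_min()->7, [12, 34, 20]
insert(21) -> [12, 21, 20, 34]

Final heap: [12, 21, 20, 34]


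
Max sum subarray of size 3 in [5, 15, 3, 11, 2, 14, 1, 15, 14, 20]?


[0:3]: 23
[1:4]: 29
[2:5]: 16
[3:6]: 27
[4:7]: 17
[5:8]: 30
[6:9]: 30
[7:10]: 49

Max: 49 at [7:10]


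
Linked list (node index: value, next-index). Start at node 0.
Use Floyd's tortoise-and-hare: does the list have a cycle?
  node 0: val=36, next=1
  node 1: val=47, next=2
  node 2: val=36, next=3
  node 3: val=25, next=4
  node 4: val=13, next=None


Floyd's tortoise (slow, +1) and hare (fast, +2):
  init: slow=0, fast=0
  step 1: slow=1, fast=2
  step 2: slow=2, fast=4
  step 3: fast -> None, no cycle

Cycle: no


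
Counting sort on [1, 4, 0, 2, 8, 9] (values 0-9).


Input: [1, 4, 0, 2, 8, 9]
Counts: [1, 1, 1, 0, 1, 0, 0, 0, 1, 1]

Sorted: [0, 1, 2, 4, 8, 9]


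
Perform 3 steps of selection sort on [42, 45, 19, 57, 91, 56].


Initial: [42, 45, 19, 57, 91, 56]
Step 1: min=19 at 2
  Swap: [19, 45, 42, 57, 91, 56]
Step 2: min=42 at 2
  Swap: [19, 42, 45, 57, 91, 56]
Step 3: min=45 at 2
  Swap: [19, 42, 45, 57, 91, 56]

After 3 steps: [19, 42, 45, 57, 91, 56]


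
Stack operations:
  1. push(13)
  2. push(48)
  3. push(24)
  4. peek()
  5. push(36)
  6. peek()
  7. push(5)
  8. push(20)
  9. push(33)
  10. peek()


push(13) -> [13]
push(48) -> [13, 48]
push(24) -> [13, 48, 24]
peek()->24
push(36) -> [13, 48, 24, 36]
peek()->36
push(5) -> [13, 48, 24, 36, 5]
push(20) -> [13, 48, 24, 36, 5, 20]
push(33) -> [13, 48, 24, 36, 5, 20, 33]
peek()->33

Final stack: [13, 48, 24, 36, 5, 20, 33]


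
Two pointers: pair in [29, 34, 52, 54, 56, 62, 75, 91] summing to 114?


lo=0(29)+hi=7(91)=120
lo=0(29)+hi=6(75)=104
lo=1(34)+hi=6(75)=109
lo=2(52)+hi=6(75)=127
lo=2(52)+hi=5(62)=114

Yes: 52+62=114


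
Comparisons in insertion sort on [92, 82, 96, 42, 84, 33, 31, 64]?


Algorithm: insertion sort
Input: [92, 82, 96, 42, 84, 33, 31, 64]
Sorted: [31, 33, 42, 64, 82, 84, 92, 96]

24


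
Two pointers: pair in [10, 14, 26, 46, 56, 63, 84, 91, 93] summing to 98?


lo=0(10)+hi=8(93)=103
lo=0(10)+hi=7(91)=101
lo=0(10)+hi=6(84)=94
lo=1(14)+hi=6(84)=98

Yes: 14+84=98


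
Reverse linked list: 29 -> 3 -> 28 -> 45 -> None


Step 1: curr=29, set curr.next=prev(None) | reversed so far: 29
Step 2: curr=3, set curr.next=prev(29) | reversed so far: 3 -> 29
Step 3: curr=28, set curr.next=prev(3) | reversed so far: 28 -> 3 -> 29
Step 4: curr=45, set curr.next=prev(28) | reversed so far: 45 -> 28 -> 3 -> 29

45 -> 28 -> 3 -> 29 -> None


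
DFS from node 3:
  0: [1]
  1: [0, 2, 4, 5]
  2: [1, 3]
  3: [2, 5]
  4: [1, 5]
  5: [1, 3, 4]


Visit 3, push [5, 2]
Visit 2, push [1]
Visit 1, push [5, 4, 0]
Visit 0, push []
Visit 4, push [5]
Visit 5, push []

DFS order: [3, 2, 1, 0, 4, 5]


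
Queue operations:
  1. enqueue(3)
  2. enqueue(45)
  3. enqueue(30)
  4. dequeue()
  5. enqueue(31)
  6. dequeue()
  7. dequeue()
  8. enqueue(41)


enqueue(3) -> [3]
enqueue(45) -> [3, 45]
enqueue(30) -> [3, 45, 30]
dequeue()->3, [45, 30]
enqueue(31) -> [45, 30, 31]
dequeue()->45, [30, 31]
dequeue()->30, [31]
enqueue(41) -> [31, 41]

Final queue: [31, 41]


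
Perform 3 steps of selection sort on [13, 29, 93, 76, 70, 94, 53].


Initial: [13, 29, 93, 76, 70, 94, 53]
Step 1: min=13 at 0
  Swap: [13, 29, 93, 76, 70, 94, 53]
Step 2: min=29 at 1
  Swap: [13, 29, 93, 76, 70, 94, 53]
Step 3: min=53 at 6
  Swap: [13, 29, 53, 76, 70, 94, 93]

After 3 steps: [13, 29, 53, 76, 70, 94, 93]


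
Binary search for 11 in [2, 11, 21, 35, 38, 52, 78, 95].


Step 1: lo=0, hi=7, mid=3, val=35
Step 2: lo=0, hi=2, mid=1, val=11

Found at index 1


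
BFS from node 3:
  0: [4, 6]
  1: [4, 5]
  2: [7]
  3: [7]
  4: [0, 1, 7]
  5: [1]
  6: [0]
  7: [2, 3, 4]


Visit 3, enqueue [7]
Visit 7, enqueue [2, 4]
Visit 2, enqueue []
Visit 4, enqueue [0, 1]
Visit 0, enqueue [6]
Visit 1, enqueue [5]
Visit 6, enqueue []
Visit 5, enqueue []

BFS order: [3, 7, 2, 4, 0, 1, 6, 5]


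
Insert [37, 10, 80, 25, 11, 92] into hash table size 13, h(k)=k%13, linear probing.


Insert 37: h=11 -> slot 11
Insert 10: h=10 -> slot 10
Insert 80: h=2 -> slot 2
Insert 25: h=12 -> slot 12
Insert 11: h=11, 2 probes -> slot 0
Insert 92: h=1 -> slot 1

Table: [11, 92, 80, None, None, None, None, None, None, None, 10, 37, 25]


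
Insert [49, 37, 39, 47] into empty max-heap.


Insert 49: [49]
Insert 37: [49, 37]
Insert 39: [49, 37, 39]
Insert 47: [49, 47, 39, 37]

Final heap: [49, 47, 39, 37]


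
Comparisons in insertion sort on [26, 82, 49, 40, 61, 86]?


Algorithm: insertion sort
Input: [26, 82, 49, 40, 61, 86]
Sorted: [26, 40, 49, 61, 82, 86]

9


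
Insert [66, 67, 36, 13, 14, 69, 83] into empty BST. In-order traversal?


Insert 66: root
Insert 67: R from 66
Insert 36: L from 66
Insert 13: L from 66 -> L from 36
Insert 14: L from 66 -> L from 36 -> R from 13
Insert 69: R from 66 -> R from 67
Insert 83: R from 66 -> R from 67 -> R from 69

In-order: [13, 14, 36, 66, 67, 69, 83]


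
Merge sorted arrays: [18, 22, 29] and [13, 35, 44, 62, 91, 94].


Take 13 from B
Take 18 from A
Take 22 from A
Take 29 from A

Merged: [13, 18, 22, 29, 35, 44, 62, 91, 94]


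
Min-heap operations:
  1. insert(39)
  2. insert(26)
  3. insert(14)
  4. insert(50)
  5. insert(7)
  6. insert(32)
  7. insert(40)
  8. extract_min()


insert(39) -> [39]
insert(26) -> [26, 39]
insert(14) -> [14, 39, 26]
insert(50) -> [14, 39, 26, 50]
insert(7) -> [7, 14, 26, 50, 39]
insert(32) -> [7, 14, 26, 50, 39, 32]
insert(40) -> [7, 14, 26, 50, 39, 32, 40]
extract_min()->7, [14, 39, 26, 50, 40, 32]

Final heap: [14, 39, 26, 50, 40, 32]


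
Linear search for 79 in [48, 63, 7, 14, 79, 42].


i=0: 48!=79
i=1: 63!=79
i=2: 7!=79
i=3: 14!=79
i=4: 79==79 found!

Found at 4, 5 comps


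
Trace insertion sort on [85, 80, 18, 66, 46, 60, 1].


Initial: [85, 80, 18, 66, 46, 60, 1]
Insert 80: [80, 85, 18, 66, 46, 60, 1]
Insert 18: [18, 80, 85, 66, 46, 60, 1]
Insert 66: [18, 66, 80, 85, 46, 60, 1]
Insert 46: [18, 46, 66, 80, 85, 60, 1]
Insert 60: [18, 46, 60, 66, 80, 85, 1]
Insert 1: [1, 18, 46, 60, 66, 80, 85]

Sorted: [1, 18, 46, 60, 66, 80, 85]


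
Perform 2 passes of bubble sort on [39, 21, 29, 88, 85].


Initial: [39, 21, 29, 88, 85]
Pass 1: [21, 29, 39, 85, 88] (3 swaps)
Pass 2: [21, 29, 39, 85, 88] (0 swaps)

After 2 passes: [21, 29, 39, 85, 88]


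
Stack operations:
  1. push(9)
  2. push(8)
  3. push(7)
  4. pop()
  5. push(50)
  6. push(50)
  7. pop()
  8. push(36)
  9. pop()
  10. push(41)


push(9) -> [9]
push(8) -> [9, 8]
push(7) -> [9, 8, 7]
pop()->7, [9, 8]
push(50) -> [9, 8, 50]
push(50) -> [9, 8, 50, 50]
pop()->50, [9, 8, 50]
push(36) -> [9, 8, 50, 36]
pop()->36, [9, 8, 50]
push(41) -> [9, 8, 50, 41]

Final stack: [9, 8, 50, 41]


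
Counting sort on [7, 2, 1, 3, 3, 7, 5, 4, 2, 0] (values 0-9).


Input: [7, 2, 1, 3, 3, 7, 5, 4, 2, 0]
Counts: [1, 1, 2, 2, 1, 1, 0, 2, 0, 0]

Sorted: [0, 1, 2, 2, 3, 3, 4, 5, 7, 7]


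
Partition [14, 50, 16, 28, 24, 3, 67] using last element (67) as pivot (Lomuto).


Pivot: 67
  14 <= 67: advance i (no swap)
  50 <= 67: advance i (no swap)
  16 <= 67: advance i (no swap)
  28 <= 67: advance i (no swap)
  24 <= 67: advance i (no swap)
  3 <= 67: advance i (no swap)
Place pivot at 6: [14, 50, 16, 28, 24, 3, 67]

Partitioned: [14, 50, 16, 28, 24, 3, 67]


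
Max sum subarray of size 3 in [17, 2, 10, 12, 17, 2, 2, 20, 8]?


[0:3]: 29
[1:4]: 24
[2:5]: 39
[3:6]: 31
[4:7]: 21
[5:8]: 24
[6:9]: 30

Max: 39 at [2:5]


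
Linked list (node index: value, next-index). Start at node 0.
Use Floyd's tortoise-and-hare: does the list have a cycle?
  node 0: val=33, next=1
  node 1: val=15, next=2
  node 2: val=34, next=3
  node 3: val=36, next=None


Floyd's tortoise (slow, +1) and hare (fast, +2):
  init: slow=0, fast=0
  step 1: slow=1, fast=2
  step 2: fast 2->3->None, no cycle

Cycle: no


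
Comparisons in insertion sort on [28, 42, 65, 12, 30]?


Algorithm: insertion sort
Input: [28, 42, 65, 12, 30]
Sorted: [12, 28, 30, 42, 65]

8


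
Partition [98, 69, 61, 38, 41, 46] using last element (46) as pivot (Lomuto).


Pivot: 46
  38 <= 46: swap -> [38, 69, 61, 98, 41, 46]
  41 <= 46: swap -> [38, 41, 61, 98, 69, 46]
Place pivot at 2: [38, 41, 46, 98, 69, 61]

Partitioned: [38, 41, 46, 98, 69, 61]


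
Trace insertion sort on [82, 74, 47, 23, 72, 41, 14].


Initial: [82, 74, 47, 23, 72, 41, 14]
Insert 74: [74, 82, 47, 23, 72, 41, 14]
Insert 47: [47, 74, 82, 23, 72, 41, 14]
Insert 23: [23, 47, 74, 82, 72, 41, 14]
Insert 72: [23, 47, 72, 74, 82, 41, 14]
Insert 41: [23, 41, 47, 72, 74, 82, 14]
Insert 14: [14, 23, 41, 47, 72, 74, 82]

Sorted: [14, 23, 41, 47, 72, 74, 82]


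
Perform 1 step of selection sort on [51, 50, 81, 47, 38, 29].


Initial: [51, 50, 81, 47, 38, 29]
Step 1: min=29 at 5
  Swap: [29, 50, 81, 47, 38, 51]

After 1 step: [29, 50, 81, 47, 38, 51]


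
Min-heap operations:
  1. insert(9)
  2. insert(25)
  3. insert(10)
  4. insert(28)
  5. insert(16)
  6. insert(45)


insert(9) -> [9]
insert(25) -> [9, 25]
insert(10) -> [9, 25, 10]
insert(28) -> [9, 25, 10, 28]
insert(16) -> [9, 16, 10, 28, 25]
insert(45) -> [9, 16, 10, 28, 25, 45]

Final heap: [9, 16, 10, 28, 25, 45]


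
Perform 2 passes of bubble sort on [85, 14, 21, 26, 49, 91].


Initial: [85, 14, 21, 26, 49, 91]
Pass 1: [14, 21, 26, 49, 85, 91] (4 swaps)
Pass 2: [14, 21, 26, 49, 85, 91] (0 swaps)

After 2 passes: [14, 21, 26, 49, 85, 91]


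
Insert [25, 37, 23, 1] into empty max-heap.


Insert 25: [25]
Insert 37: [37, 25]
Insert 23: [37, 25, 23]
Insert 1: [37, 25, 23, 1]

Final heap: [37, 25, 23, 1]


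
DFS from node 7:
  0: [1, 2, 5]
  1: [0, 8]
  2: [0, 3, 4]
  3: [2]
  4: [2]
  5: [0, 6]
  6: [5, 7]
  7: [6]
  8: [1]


Visit 7, push [6]
Visit 6, push [5]
Visit 5, push [0]
Visit 0, push [2, 1]
Visit 1, push [8]
Visit 8, push []
Visit 2, push [4, 3]
Visit 3, push []
Visit 4, push []

DFS order: [7, 6, 5, 0, 1, 8, 2, 3, 4]
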